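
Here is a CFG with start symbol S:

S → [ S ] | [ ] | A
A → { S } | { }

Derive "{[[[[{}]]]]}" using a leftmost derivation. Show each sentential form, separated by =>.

S => A   [S → A]
A => {S}   [A → { S }]
{S} => {[S]}   [S → [ S ]]
{[S]} => {[[S]]}   [S → [ S ]]
{[[S]]} => {[[[S]]]}   [S → [ S ]]
{[[[S]]]} => {[[[[S]]]]}   [S → [ S ]]
{[[[[S]]]]} => {[[[[A]]]]}   [S → A]
{[[[[A]]]]} => {[[[[{}]]]]}   [A → { }]

S => A => {S} => {[S]} => {[[S]]} => {[[[S]]]} => {[[[[S]]]]} => {[[[[A]]]]} => {[[[[{}]]]]}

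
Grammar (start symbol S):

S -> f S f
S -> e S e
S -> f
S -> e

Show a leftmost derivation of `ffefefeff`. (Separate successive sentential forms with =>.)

S=>fSf=>ffSff=>ffeSeff=>ffefSfeff=>ffefefeff

S => fSf   [S -> f S f]
fSf => ffSff   [S -> f S f]
ffSff => ffeSeff   [S -> e S e]
ffeSeff => ffefSfeff   [S -> f S f]
ffefSfeff => ffefefeff   [S -> e]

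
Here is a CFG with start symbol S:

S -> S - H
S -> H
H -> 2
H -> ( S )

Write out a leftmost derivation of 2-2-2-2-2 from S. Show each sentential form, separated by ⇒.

S ⇒ S-H ⇒ S-H-H ⇒ S-H-H-H ⇒ S-H-H-H-H ⇒ H-H-H-H-H ⇒ 2-H-H-H-H ⇒ 2-2-H-H-H ⇒ 2-2-2-H-H ⇒ 2-2-2-2-H ⇒ 2-2-2-2-2

S ⇒ S-H   [S -> S - H]
S-H ⇒ S-H-H   [S -> S - H]
S-H-H ⇒ S-H-H-H   [S -> S - H]
S-H-H-H ⇒ S-H-H-H-H   [S -> S - H]
S-H-H-H-H ⇒ H-H-H-H-H   [S -> H]
H-H-H-H-H ⇒ 2-H-H-H-H   [H -> 2]
2-H-H-H-H ⇒ 2-2-H-H-H   [H -> 2]
2-2-H-H-H ⇒ 2-2-2-H-H   [H -> 2]
2-2-2-H-H ⇒ 2-2-2-2-H   [H -> 2]
2-2-2-2-H ⇒ 2-2-2-2-2   [H -> 2]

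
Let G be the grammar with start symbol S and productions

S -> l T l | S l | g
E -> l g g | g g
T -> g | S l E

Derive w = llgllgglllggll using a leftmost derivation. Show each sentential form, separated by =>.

S => Sl   [S -> S l]
Sl => lTll   [S -> l T l]
lTll => lSlEll   [T -> S l E]
lSlEll => llTllEll   [S -> l T l]
llTllEll => llSlEllEll   [T -> S l E]
llSlEllEll => llglEllEll   [S -> g]
llglEllEll => llgllggllEll   [E -> l g g]
llgllggllEll => llgllgglllggll   [E -> l g g]

S => Sl => lTll => lSlEll => llTllEll => llSlEllEll => llglEllEll => llgllggllEll => llgllgglllggll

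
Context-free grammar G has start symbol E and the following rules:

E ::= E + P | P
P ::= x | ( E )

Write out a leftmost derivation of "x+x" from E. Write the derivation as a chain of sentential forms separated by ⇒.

E ⇒ E+P ⇒ P+P ⇒ x+P ⇒ x+x

E ⇒ E+P   [E ::= E + P]
E+P ⇒ P+P   [E ::= P]
P+P ⇒ x+P   [P ::= x]
x+P ⇒ x+x   [P ::= x]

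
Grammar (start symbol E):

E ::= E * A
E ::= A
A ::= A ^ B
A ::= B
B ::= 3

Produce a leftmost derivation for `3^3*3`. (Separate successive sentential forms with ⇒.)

E ⇒ E*A   [E ::= E * A]
E*A ⇒ A*A   [E ::= A]
A*A ⇒ A^B*A   [A ::= A ^ B]
A^B*A ⇒ B^B*A   [A ::= B]
B^B*A ⇒ 3^B*A   [B ::= 3]
3^B*A ⇒ 3^3*A   [B ::= 3]
3^3*A ⇒ 3^3*B   [A ::= B]
3^3*B ⇒ 3^3*3   [B ::= 3]

E ⇒ E*A ⇒ A*A ⇒ A^B*A ⇒ B^B*A ⇒ 3^B*A ⇒ 3^3*A ⇒ 3^3*B ⇒ 3^3*3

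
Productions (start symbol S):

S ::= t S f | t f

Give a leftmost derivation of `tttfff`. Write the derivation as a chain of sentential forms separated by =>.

S => tSf => ttSff => tttfff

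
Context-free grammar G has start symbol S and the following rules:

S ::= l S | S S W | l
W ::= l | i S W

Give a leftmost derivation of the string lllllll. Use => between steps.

S => SSW   [S ::= S S W]
SSW => SSWSW   [S ::= S S W]
SSWSW => lSSWSW   [S ::= l S]
lSSWSW => llSSWSW   [S ::= l S]
llSSWSW => lllSWSW   [S ::= l]
lllSWSW => llllWSW   [S ::= l]
llllWSW => lllllSW   [W ::= l]
lllllSW => llllllW   [S ::= l]
llllllW => lllllll   [W ::= l]

S=>SSW=>SSWSW=>lSSWSW=>llSSWSW=>lllSWSW=>llllWSW=>lllllSW=>llllllW=>lllllll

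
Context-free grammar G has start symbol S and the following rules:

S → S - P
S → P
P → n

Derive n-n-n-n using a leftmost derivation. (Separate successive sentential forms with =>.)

S => S-P => S-P-P => S-P-P-P => P-P-P-P => n-P-P-P => n-n-P-P => n-n-n-P => n-n-n-n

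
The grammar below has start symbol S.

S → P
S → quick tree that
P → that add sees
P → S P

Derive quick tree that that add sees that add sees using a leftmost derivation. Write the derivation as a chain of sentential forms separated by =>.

S => P => S P => quick tree that P => quick tree that S P => quick tree that P P => quick tree that that add sees P => quick tree that that add sees that add sees

S => P   [S → P]
P => S P   [P → S P]
S P => quick tree that P   [S → quick tree that]
quick tree that P => quick tree that S P   [P → S P]
quick tree that S P => quick tree that P P   [S → P]
quick tree that P P => quick tree that that add sees P   [P → that add sees]
quick tree that that add sees P => quick tree that that add sees that add sees   [P → that add sees]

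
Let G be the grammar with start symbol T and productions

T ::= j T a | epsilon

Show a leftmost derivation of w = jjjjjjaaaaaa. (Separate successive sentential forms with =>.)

T => jTa => jjTaa => jjjTaaa => jjjjTaaaa => jjjjjTaaaaa => jjjjjjTaaaaaa => jjjjjjaaaaaa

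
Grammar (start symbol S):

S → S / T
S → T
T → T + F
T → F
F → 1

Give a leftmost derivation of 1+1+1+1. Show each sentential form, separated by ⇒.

S ⇒ T ⇒ T+F ⇒ T+F+F ⇒ T+F+F+F ⇒ F+F+F+F ⇒ 1+F+F+F ⇒ 1+1+F+F ⇒ 1+1+1+F ⇒ 1+1+1+1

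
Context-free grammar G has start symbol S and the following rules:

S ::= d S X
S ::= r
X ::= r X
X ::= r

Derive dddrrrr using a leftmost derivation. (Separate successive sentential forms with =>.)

S => dSX   [S ::= d S X]
dSX => ddSXX   [S ::= d S X]
ddSXX => dddSXXX   [S ::= d S X]
dddSXXX => dddrXXX   [S ::= r]
dddrXXX => dddrrXX   [X ::= r]
dddrrXX => dddrrrX   [X ::= r]
dddrrrX => dddrrrr   [X ::= r]

S => dSX => ddSXX => dddSXXX => dddrXXX => dddrrXX => dddrrrX => dddrrrr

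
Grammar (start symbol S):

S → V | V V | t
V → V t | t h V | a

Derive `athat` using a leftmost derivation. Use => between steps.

S => VV   [S → V V]
VV => aV   [V → a]
aV => athV   [V → t h V]
athV => athVt   [V → V t]
athVt => athat   [V → a]

S => VV => aV => athV => athVt => athat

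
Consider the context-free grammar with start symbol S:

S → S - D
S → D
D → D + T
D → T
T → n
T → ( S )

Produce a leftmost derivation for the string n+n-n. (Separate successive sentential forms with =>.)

S => S-D   [S → S - D]
S-D => D-D   [S → D]
D-D => D+T-D   [D → D + T]
D+T-D => T+T-D   [D → T]
T+T-D => n+T-D   [T → n]
n+T-D => n+n-D   [T → n]
n+n-D => n+n-T   [D → T]
n+n-T => n+n-n   [T → n]

S => S-D => D-D => D+T-D => T+T-D => n+T-D => n+n-D => n+n-T => n+n-n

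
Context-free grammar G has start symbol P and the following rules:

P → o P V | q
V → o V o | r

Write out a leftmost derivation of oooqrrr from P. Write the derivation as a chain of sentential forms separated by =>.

P=>oPV=>ooPVV=>oooPVVV=>oooqVVV=>oooqrVV=>oooqrrV=>oooqrrr

P => oPV   [P → o P V]
oPV => ooPVV   [P → o P V]
ooPVV => oooPVVV   [P → o P V]
oooPVVV => oooqVVV   [P → q]
oooqVVV => oooqrVV   [V → r]
oooqrVV => oooqrrV   [V → r]
oooqrrV => oooqrrr   [V → r]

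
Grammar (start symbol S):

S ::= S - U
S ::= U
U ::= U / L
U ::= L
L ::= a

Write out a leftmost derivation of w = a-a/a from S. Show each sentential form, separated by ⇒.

S ⇒ S-U ⇒ U-U ⇒ L-U ⇒ a-U ⇒ a-U/L ⇒ a-L/L ⇒ a-a/L ⇒ a-a/a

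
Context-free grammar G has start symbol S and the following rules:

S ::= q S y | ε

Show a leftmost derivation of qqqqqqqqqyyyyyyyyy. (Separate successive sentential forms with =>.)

S => qSy => qqSyy => qqqSyyy => qqqqSyyyy => qqqqqSyyyyy => qqqqqqSyyyyyy => qqqqqqqSyyyyyyy => qqqqqqqqSyyyyyyyy => qqqqqqqqqSyyyyyyyyy => qqqqqqqqqyyyyyyyyy

S => qSy   [S ::= q S y]
qSy => qqSyy   [S ::= q S y]
qqSyy => qqqSyyy   [S ::= q S y]
qqqSyyy => qqqqSyyyy   [S ::= q S y]
qqqqSyyyy => qqqqqSyyyyy   [S ::= q S y]
qqqqqSyyyyy => qqqqqqSyyyyyy   [S ::= q S y]
qqqqqqSyyyyyy => qqqqqqqSyyyyyyy   [S ::= q S y]
qqqqqqqSyyyyyyy => qqqqqqqqSyyyyyyyy   [S ::= q S y]
qqqqqqqqSyyyyyyyy => qqqqqqqqqSyyyyyyyyy   [S ::= q S y]
qqqqqqqqqSyyyyyyyyy => qqqqqqqqqyyyyyyyyy   [S ::= ε]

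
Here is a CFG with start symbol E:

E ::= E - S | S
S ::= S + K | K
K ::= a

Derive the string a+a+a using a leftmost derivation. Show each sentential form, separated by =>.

E => S => S+K => S+K+K => K+K+K => a+K+K => a+a+K => a+a+a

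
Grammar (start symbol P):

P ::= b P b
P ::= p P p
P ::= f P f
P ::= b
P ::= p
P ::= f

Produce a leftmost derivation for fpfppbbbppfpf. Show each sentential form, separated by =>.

P => fPf => fpPpf => fpfPfpf => fpfpPpfpf => fpfppPppfpf => fpfppbPbppfpf => fpfppbbbppfpf

P => fPf   [P ::= f P f]
fPf => fpPpf   [P ::= p P p]
fpPpf => fpfPfpf   [P ::= f P f]
fpfPfpf => fpfpPpfpf   [P ::= p P p]
fpfpPpfpf => fpfppPppfpf   [P ::= p P p]
fpfppPppfpf => fpfppbPbppfpf   [P ::= b P b]
fpfppbPbppfpf => fpfppbbbppfpf   [P ::= b]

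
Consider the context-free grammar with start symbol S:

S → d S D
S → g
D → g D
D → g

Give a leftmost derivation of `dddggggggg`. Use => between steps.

S => dSD => ddSDD => dddSDDD => dddgDDD => dddggDDD => dddgggDDD => dddggggDD => dddgggggDD => dddggggggD => dddggggggg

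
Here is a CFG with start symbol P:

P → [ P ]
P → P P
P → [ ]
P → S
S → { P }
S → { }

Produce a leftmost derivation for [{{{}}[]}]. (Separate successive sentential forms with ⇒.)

P ⇒ [P] ⇒ [S] ⇒ [{P}] ⇒ [{PP}] ⇒ [{SP}] ⇒ [{{P}P}] ⇒ [{{S}P}] ⇒ [{{{}}P}] ⇒ [{{{}}[]}]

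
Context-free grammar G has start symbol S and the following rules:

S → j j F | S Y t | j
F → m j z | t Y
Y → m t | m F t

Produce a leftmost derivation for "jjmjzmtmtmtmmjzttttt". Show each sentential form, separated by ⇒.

S ⇒ SYt   [S → S Y t]
SYt ⇒ jjFYt   [S → j j F]
jjFYt ⇒ jjmjzYt   [F → m j z]
jjmjzYt ⇒ jjmjzmFtt   [Y → m F t]
jjmjzmFtt ⇒ jjmjzmtYtt   [F → t Y]
jjmjzmtYtt ⇒ jjmjzmtmFttt   [Y → m F t]
jjmjzmtmFttt ⇒ jjmjzmtmtYttt   [F → t Y]
jjmjzmtmtYttt ⇒ jjmjzmtmtmFtttt   [Y → m F t]
jjmjzmtmtmFtttt ⇒ jjmjzmtmtmtYtttt   [F → t Y]
jjmjzmtmtmtYtttt ⇒ jjmjzmtmtmtmFttttt   [Y → m F t]
jjmjzmtmtmtmFttttt ⇒ jjmjzmtmtmtmmjzttttt   [F → m j z]

S⇒SYt⇒jjFYt⇒jjmjzYt⇒jjmjzmFtt⇒jjmjzmtYtt⇒jjmjzmtmFttt⇒jjmjzmtmtYttt⇒jjmjzmtmtmFtttt⇒jjmjzmtmtmtYtttt⇒jjmjzmtmtmtmFttttt⇒jjmjzmtmtmtmmjzttttt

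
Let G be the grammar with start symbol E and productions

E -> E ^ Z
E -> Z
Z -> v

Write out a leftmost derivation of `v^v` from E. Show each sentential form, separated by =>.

E=>E^Z=>Z^Z=>v^Z=>v^v

E => E^Z   [E -> E ^ Z]
E^Z => Z^Z   [E -> Z]
Z^Z => v^Z   [Z -> v]
v^Z => v^v   [Z -> v]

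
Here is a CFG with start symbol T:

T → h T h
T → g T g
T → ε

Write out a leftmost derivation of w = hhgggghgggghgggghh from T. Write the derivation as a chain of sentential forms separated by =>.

T => hTh   [T → h T h]
hTh => hhThh   [T → h T h]
hhThh => hhgTghh   [T → g T g]
hhgTghh => hhggTgghh   [T → g T g]
hhggTgghh => hhgggTggghh   [T → g T g]
hhgggTggghh => hhggggTgggghh   [T → g T g]
hhggggTgggghh => hhgggghThgggghh   [T → h T h]
hhgggghThgggghh => hhgggghgTghgggghh   [T → g T g]
hhgggghgTghgggghh => hhgggghggTgghgggghh   [T → g T g]
hhgggghggTgghgggghh => hhgggghgggghgggghh   [T → ε]

T => hTh => hhThh => hhgTghh => hhggTgghh => hhgggTggghh => hhggggTgggghh => hhgggghThgggghh => hhgggghgTghgggghh => hhgggghggTgghgggghh => hhgggghgggghgggghh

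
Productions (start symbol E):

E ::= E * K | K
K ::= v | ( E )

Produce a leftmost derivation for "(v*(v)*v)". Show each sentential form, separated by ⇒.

E⇒K⇒(E)⇒(E*K)⇒(E*K*K)⇒(K*K*K)⇒(v*K*K)⇒(v*(E)*K)⇒(v*(K)*K)⇒(v*(v)*K)⇒(v*(v)*v)

E ⇒ K   [E ::= K]
K ⇒ (E)   [K ::= ( E )]
(E) ⇒ (E*K)   [E ::= E * K]
(E*K) ⇒ (E*K*K)   [E ::= E * K]
(E*K*K) ⇒ (K*K*K)   [E ::= K]
(K*K*K) ⇒ (v*K*K)   [K ::= v]
(v*K*K) ⇒ (v*(E)*K)   [K ::= ( E )]
(v*(E)*K) ⇒ (v*(K)*K)   [E ::= K]
(v*(K)*K) ⇒ (v*(v)*K)   [K ::= v]
(v*(v)*K) ⇒ (v*(v)*v)   [K ::= v]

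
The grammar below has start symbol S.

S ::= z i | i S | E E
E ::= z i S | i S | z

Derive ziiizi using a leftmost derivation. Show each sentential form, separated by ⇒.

S ⇒ EE   [S ::= E E]
EE ⇒ zE   [E ::= z]
zE ⇒ ziS   [E ::= i S]
ziS ⇒ ziiS   [S ::= i S]
ziiS ⇒ ziiiS   [S ::= i S]
ziiiS ⇒ ziiizi   [S ::= z i]

S⇒EE⇒zE⇒ziS⇒ziiS⇒ziiiS⇒ziiizi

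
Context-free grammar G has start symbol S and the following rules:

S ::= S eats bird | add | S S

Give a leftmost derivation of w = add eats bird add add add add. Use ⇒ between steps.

S ⇒ S S ⇒ S S S ⇒ S S S S ⇒ S S S S S ⇒ S eats bird S S S S ⇒ add eats bird S S S S ⇒ add eats bird add S S S ⇒ add eats bird add add S S ⇒ add eats bird add add add S ⇒ add eats bird add add add add

S ⇒ S S   [S ::= S S]
S S ⇒ S S S   [S ::= S S]
S S S ⇒ S S S S   [S ::= S S]
S S S S ⇒ S S S S S   [S ::= S S]
S S S S S ⇒ S eats bird S S S S   [S ::= S eats bird]
S eats bird S S S S ⇒ add eats bird S S S S   [S ::= add]
add eats bird S S S S ⇒ add eats bird add S S S   [S ::= add]
add eats bird add S S S ⇒ add eats bird add add S S   [S ::= add]
add eats bird add add S S ⇒ add eats bird add add add S   [S ::= add]
add eats bird add add add S ⇒ add eats bird add add add add   [S ::= add]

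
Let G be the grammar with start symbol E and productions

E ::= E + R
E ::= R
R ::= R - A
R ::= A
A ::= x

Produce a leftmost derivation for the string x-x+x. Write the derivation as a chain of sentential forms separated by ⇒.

E ⇒ E+R ⇒ R+R ⇒ R-A+R ⇒ A-A+R ⇒ x-A+R ⇒ x-x+R ⇒ x-x+A ⇒ x-x+x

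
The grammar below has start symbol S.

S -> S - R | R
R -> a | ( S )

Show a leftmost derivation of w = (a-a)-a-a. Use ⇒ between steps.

S ⇒ S-R ⇒ S-R-R ⇒ R-R-R ⇒ (S)-R-R ⇒ (S-R)-R-R ⇒ (R-R)-R-R ⇒ (a-R)-R-R ⇒ (a-a)-R-R ⇒ (a-a)-a-R ⇒ (a-a)-a-a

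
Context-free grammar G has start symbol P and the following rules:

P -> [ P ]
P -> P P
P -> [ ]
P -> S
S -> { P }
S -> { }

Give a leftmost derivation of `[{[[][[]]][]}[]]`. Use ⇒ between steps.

P ⇒ [P]   [P -> [ P ]]
[P] ⇒ [PP]   [P -> P P]
[PP] ⇒ [SP]   [P -> S]
[SP] ⇒ [{P}P]   [S -> { P }]
[{P}P] ⇒ [{PP}P]   [P -> P P]
[{PP}P] ⇒ [{[P]P}P]   [P -> [ P ]]
[{[P]P}P] ⇒ [{[PP]P}P]   [P -> P P]
[{[PP]P}P] ⇒ [{[[]P]P}P]   [P -> [ ]]
[{[[]P]P}P] ⇒ [{[[][P]]P}P]   [P -> [ P ]]
[{[[][P]]P}P] ⇒ [{[[][[]]]P}P]   [P -> [ ]]
[{[[][[]]]P}P] ⇒ [{[[][[]]][]}P]   [P -> [ ]]
[{[[][[]]][]}P] ⇒ [{[[][[]]][]}[]]   [P -> [ ]]

P ⇒ [P] ⇒ [PP] ⇒ [SP] ⇒ [{P}P] ⇒ [{PP}P] ⇒ [{[P]P}P] ⇒ [{[PP]P}P] ⇒ [{[[]P]P}P] ⇒ [{[[][P]]P}P] ⇒ [{[[][[]]]P}P] ⇒ [{[[][[]]][]}P] ⇒ [{[[][[]]][]}[]]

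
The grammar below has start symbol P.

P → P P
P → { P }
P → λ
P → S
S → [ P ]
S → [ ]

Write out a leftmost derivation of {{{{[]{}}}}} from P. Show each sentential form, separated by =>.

P => {P} => {{P}} => {{{P}}} => {{{{P}}}} => {{{{PP}}}} => {{{{SP}}}} => {{{{[P]P}}}} => {{{{[]P}}}} => {{{{[]{P}}}}} => {{{{[]{}}}}}

P => {P}   [P → { P }]
{P} => {{P}}   [P → { P }]
{{P}} => {{{P}}}   [P → { P }]
{{{P}}} => {{{{P}}}}   [P → { P }]
{{{{P}}}} => {{{{PP}}}}   [P → P P]
{{{{PP}}}} => {{{{SP}}}}   [P → S]
{{{{SP}}}} => {{{{[P]P}}}}   [S → [ P ]]
{{{{[P]P}}}} => {{{{[]P}}}}   [P → λ]
{{{{[]P}}}} => {{{{[]{P}}}}}   [P → { P }]
{{{{[]{P}}}}} => {{{{[]{}}}}}   [P → λ]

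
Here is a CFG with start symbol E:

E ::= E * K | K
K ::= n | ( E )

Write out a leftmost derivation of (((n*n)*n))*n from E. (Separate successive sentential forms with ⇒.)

E⇒E*K⇒K*K⇒(E)*K⇒(K)*K⇒((E))*K⇒((E*K))*K⇒((K*K))*K⇒(((E)*K))*K⇒(((E*K)*K))*K⇒(((K*K)*K))*K⇒(((n*K)*K))*K⇒(((n*n)*K))*K⇒(((n*n)*n))*K⇒(((n*n)*n))*n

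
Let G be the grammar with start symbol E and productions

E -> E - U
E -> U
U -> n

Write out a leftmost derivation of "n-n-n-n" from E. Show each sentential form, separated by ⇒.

E ⇒ E-U ⇒ E-U-U ⇒ E-U-U-U ⇒ U-U-U-U ⇒ n-U-U-U ⇒ n-n-U-U ⇒ n-n-n-U ⇒ n-n-n-n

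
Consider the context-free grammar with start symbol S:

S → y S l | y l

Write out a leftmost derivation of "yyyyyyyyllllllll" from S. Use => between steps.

S => ySl   [S → y S l]
ySl => yySll   [S → y S l]
yySll => yyySlll   [S → y S l]
yyySlll => yyyySllll   [S → y S l]
yyyySllll => yyyyySlllll   [S → y S l]
yyyyySlllll => yyyyyySllllll   [S → y S l]
yyyyyySllllll => yyyyyyySlllllll   [S → y S l]
yyyyyyySlllllll => yyyyyyyyllllllll   [S → y l]

S => ySl => yySll => yyySlll => yyyySllll => yyyyySlllll => yyyyyySllllll => yyyyyyySlllllll => yyyyyyyyllllllll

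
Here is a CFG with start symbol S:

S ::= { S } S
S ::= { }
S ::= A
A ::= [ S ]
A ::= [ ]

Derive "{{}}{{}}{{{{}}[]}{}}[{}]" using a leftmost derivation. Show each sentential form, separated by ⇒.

S ⇒ {S}S ⇒ {{}}S ⇒ {{}}{S}S ⇒ {{}}{{}}S ⇒ {{}}{{}}{S}S ⇒ {{}}{{}}{{S}S}S ⇒ {{}}{{}}{{{S}S}S}S ⇒ {{}}{{}}{{{{}}S}S}S ⇒ {{}}{{}}{{{{}}A}S}S ⇒ {{}}{{}}{{{{}}[]}S}S ⇒ {{}}{{}}{{{{}}[]}{}}S ⇒ {{}}{{}}{{{{}}[]}{}}A ⇒ {{}}{{}}{{{{}}[]}{}}[S] ⇒ {{}}{{}}{{{{}}[]}{}}[{}]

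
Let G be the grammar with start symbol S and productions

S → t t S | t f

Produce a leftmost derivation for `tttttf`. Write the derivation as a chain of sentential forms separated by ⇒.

S ⇒ ttS   [S → t t S]
ttS ⇒ ttttS   [S → t t S]
ttttS ⇒ tttttf   [S → t f]

S ⇒ ttS ⇒ ttttS ⇒ tttttf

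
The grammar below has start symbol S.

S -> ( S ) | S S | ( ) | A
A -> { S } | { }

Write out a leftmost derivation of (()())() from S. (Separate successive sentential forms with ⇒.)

S ⇒ SS   [S -> S S]
SS ⇒ (S)S   [S -> ( S )]
(S)S ⇒ (SS)S   [S -> S S]
(SS)S ⇒ (()S)S   [S -> ( )]
(()S)S ⇒ (()())S   [S -> ( )]
(()())S ⇒ (()())()   [S -> ( )]

S ⇒ SS ⇒ (S)S ⇒ (SS)S ⇒ (()S)S ⇒ (()())S ⇒ (()())()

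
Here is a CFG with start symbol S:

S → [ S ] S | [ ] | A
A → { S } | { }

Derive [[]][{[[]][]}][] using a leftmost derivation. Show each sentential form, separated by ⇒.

S ⇒ [S]S ⇒ [[]]S ⇒ [[]][S]S ⇒ [[]][A]S ⇒ [[]][{S}]S ⇒ [[]][{[S]S}]S ⇒ [[]][{[[]]S}]S ⇒ [[]][{[[]][]}]S ⇒ [[]][{[[]][]}][]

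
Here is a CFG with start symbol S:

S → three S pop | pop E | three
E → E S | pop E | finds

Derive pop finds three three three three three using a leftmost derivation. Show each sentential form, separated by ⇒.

S ⇒ pop E ⇒ pop E S ⇒ pop E S S ⇒ pop E S S S ⇒ pop E S S S S ⇒ pop E S S S S S ⇒ pop finds S S S S S ⇒ pop finds three S S S S ⇒ pop finds three three S S S ⇒ pop finds three three three S S ⇒ pop finds three three three three S ⇒ pop finds three three three three three

S ⇒ pop E   [S → pop E]
pop E ⇒ pop E S   [E → E S]
pop E S ⇒ pop E S S   [E → E S]
pop E S S ⇒ pop E S S S   [E → E S]
pop E S S S ⇒ pop E S S S S   [E → E S]
pop E S S S S ⇒ pop E S S S S S   [E → E S]
pop E S S S S S ⇒ pop finds S S S S S   [E → finds]
pop finds S S S S S ⇒ pop finds three S S S S   [S → three]
pop finds three S S S S ⇒ pop finds three three S S S   [S → three]
pop finds three three S S S ⇒ pop finds three three three S S   [S → three]
pop finds three three three S S ⇒ pop finds three three three three S   [S → three]
pop finds three three three three S ⇒ pop finds three three three three three   [S → three]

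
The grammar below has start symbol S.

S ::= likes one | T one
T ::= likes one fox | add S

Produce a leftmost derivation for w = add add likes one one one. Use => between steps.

S => T one => add S one => add T one one => add add S one one => add add likes one one one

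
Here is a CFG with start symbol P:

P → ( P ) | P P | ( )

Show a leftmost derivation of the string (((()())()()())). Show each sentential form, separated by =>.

P => (P)   [P → ( P )]
(P) => ((P))   [P → ( P )]
((P)) => ((PP))   [P → P P]
((PP)) => ((PPP))   [P → P P]
((PPP)) => ((PPPP))   [P → P P]
((PPPP)) => (((P)PPP))   [P → ( P )]
(((P)PPP)) => (((PP)PPP))   [P → P P]
(((PP)PPP)) => (((()P)PPP))   [P → ( )]
(((()P)PPP)) => (((()())PPP))   [P → ( )]
(((()())PPP)) => (((()())()PP))   [P → ( )]
(((()())()PP)) => (((()())()()P))   [P → ( )]
(((()())()()P)) => (((()())()()()))   [P → ( )]

P => (P) => ((P)) => ((PP)) => ((PPP)) => ((PPPP)) => (((P)PPP)) => (((PP)PPP)) => (((()P)PPP)) => (((()())PPP)) => (((()())()PP)) => (((()())()()P)) => (((()())()()()))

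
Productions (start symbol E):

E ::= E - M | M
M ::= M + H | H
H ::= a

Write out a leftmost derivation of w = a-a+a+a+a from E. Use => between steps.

E => E-M   [E ::= E - M]
E-M => M-M   [E ::= M]
M-M => H-M   [M ::= H]
H-M => a-M   [H ::= a]
a-M => a-M+H   [M ::= M + H]
a-M+H => a-M+H+H   [M ::= M + H]
a-M+H+H => a-M+H+H+H   [M ::= M + H]
a-M+H+H+H => a-H+H+H+H   [M ::= H]
a-H+H+H+H => a-a+H+H+H   [H ::= a]
a-a+H+H+H => a-a+a+H+H   [H ::= a]
a-a+a+H+H => a-a+a+a+H   [H ::= a]
a-a+a+a+H => a-a+a+a+a   [H ::= a]

E => E-M => M-M => H-M => a-M => a-M+H => a-M+H+H => a-M+H+H+H => a-H+H+H+H => a-a+H+H+H => a-a+a+H+H => a-a+a+a+H => a-a+a+a+a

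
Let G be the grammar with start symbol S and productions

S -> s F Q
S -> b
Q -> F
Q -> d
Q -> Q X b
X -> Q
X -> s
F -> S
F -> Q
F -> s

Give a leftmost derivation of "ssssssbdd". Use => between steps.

S => sFQ   [S -> s F Q]
sFQ => sSQ   [F -> S]
sSQ => ssFQQ   [S -> s F Q]
ssFQQ => ssSQQ   [F -> S]
ssSQQ => sssFQQQ   [S -> s F Q]
sssFQQQ => ssssQQQ   [F -> s]
ssssQQQ => ssssQXbQQ   [Q -> Q X b]
ssssQXbQQ => ssssFXbQQ   [Q -> F]
ssssFXbQQ => sssssXbQQ   [F -> s]
sssssXbQQ => ssssssbQQ   [X -> s]
ssssssbQQ => ssssssbdQ   [Q -> d]
ssssssbdQ => ssssssbdd   [Q -> d]

S => sFQ => sSQ => ssFQQ => ssSQQ => sssFQQQ => ssssQQQ => ssssQXbQQ => ssssFXbQQ => sssssXbQQ => ssssssbQQ => ssssssbdQ => ssssssbdd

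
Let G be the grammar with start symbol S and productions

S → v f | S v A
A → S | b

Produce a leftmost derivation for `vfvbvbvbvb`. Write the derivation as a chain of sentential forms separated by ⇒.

S⇒SvA⇒SvAvA⇒SvAvAvA⇒SvAvAvAvA⇒vfvAvAvAvA⇒vfvbvAvAvA⇒vfvbvbvAvA⇒vfvbvbvbvA⇒vfvbvbvbvb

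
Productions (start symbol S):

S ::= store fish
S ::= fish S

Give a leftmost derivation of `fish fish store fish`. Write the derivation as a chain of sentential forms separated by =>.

S => fish S   [S ::= fish S]
fish S => fish fish S   [S ::= fish S]
fish fish S => fish fish store fish   [S ::= store fish]

S => fish S => fish fish S => fish fish store fish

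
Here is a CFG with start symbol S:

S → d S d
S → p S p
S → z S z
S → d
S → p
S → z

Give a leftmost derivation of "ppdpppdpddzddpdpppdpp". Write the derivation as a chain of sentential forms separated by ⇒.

S ⇒ pSp ⇒ ppSpp ⇒ ppdSdpp ⇒ ppdpSpdpp ⇒ ppdppSppdpp ⇒ ppdpppSpppdpp ⇒ ppdpppdSdpppdpp ⇒ ppdpppdpSpdpppdpp ⇒ ppdpppdpdSdpdpppdpp ⇒ ppdpppdpddSddpdpppdpp ⇒ ppdpppdpddzddpdpppdpp

S ⇒ pSp   [S → p S p]
pSp ⇒ ppSpp   [S → p S p]
ppSpp ⇒ ppdSdpp   [S → d S d]
ppdSdpp ⇒ ppdpSpdpp   [S → p S p]
ppdpSpdpp ⇒ ppdppSppdpp   [S → p S p]
ppdppSppdpp ⇒ ppdpppSpppdpp   [S → p S p]
ppdpppSpppdpp ⇒ ppdpppdSdpppdpp   [S → d S d]
ppdpppdSdpppdpp ⇒ ppdpppdpSpdpppdpp   [S → p S p]
ppdpppdpSpdpppdpp ⇒ ppdpppdpdSdpdpppdpp   [S → d S d]
ppdpppdpdSdpdpppdpp ⇒ ppdpppdpddSddpdpppdpp   [S → d S d]
ppdpppdpddSddpdpppdpp ⇒ ppdpppdpddzddpdpppdpp   [S → z]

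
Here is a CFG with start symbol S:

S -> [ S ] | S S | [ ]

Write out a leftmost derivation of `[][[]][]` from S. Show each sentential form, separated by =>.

S => SS => []S => []SS => [][S]S => [][[]]S => [][[]][]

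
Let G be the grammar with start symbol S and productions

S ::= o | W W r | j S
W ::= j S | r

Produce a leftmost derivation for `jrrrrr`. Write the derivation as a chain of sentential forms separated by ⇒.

S ⇒ WWr ⇒ jSWr ⇒ jWWrWr ⇒ jrWrWr ⇒ jrrrWr ⇒ jrrrrr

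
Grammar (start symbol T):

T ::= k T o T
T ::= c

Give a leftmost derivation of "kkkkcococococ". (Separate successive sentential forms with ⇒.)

T ⇒ kToT   [T ::= k T o T]
kToT ⇒ kkToToT   [T ::= k T o T]
kkToToT ⇒ kkkToToToT   [T ::= k T o T]
kkkToToToT ⇒ kkkkToToToToT   [T ::= k T o T]
kkkkToToToToT ⇒ kkkkcoToToToT   [T ::= c]
kkkkcoToToToT ⇒ kkkkcocoToToT   [T ::= c]
kkkkcocoToToT ⇒ kkkkcococoToT   [T ::= c]
kkkkcococoToT ⇒ kkkkcocococoT   [T ::= c]
kkkkcocococoT ⇒ kkkkcococococ   [T ::= c]

T ⇒ kToT ⇒ kkToToT ⇒ kkkToToToT ⇒ kkkkToToToToT ⇒ kkkkcoToToToT ⇒ kkkkcocoToToT ⇒ kkkkcococoToT ⇒ kkkkcocococoT ⇒ kkkkcococococ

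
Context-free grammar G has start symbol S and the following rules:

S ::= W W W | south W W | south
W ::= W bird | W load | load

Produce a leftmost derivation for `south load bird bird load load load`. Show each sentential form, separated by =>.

S => south W W => south W bird W => south W bird bird W => south load bird bird W => south load bird bird W load => south load bird bird W load load => south load bird bird load load load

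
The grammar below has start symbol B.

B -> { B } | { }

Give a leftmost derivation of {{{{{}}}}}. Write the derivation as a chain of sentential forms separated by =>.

B => {B}   [B -> { B }]
{B} => {{B}}   [B -> { B }]
{{B}} => {{{B}}}   [B -> { B }]
{{{B}}} => {{{{B}}}}   [B -> { B }]
{{{{B}}}} => {{{{{}}}}}   [B -> { }]

B=>{B}=>{{B}}=>{{{B}}}=>{{{{B}}}}=>{{{{{}}}}}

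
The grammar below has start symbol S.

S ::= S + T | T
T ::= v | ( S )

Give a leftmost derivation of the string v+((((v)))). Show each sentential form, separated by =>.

S=>S+T=>T+T=>v+T=>v+(S)=>v+(T)=>v+((S))=>v+((T))=>v+(((S)))=>v+(((T)))=>v+((((S))))=>v+((((T))))=>v+((((v))))

S => S+T   [S ::= S + T]
S+T => T+T   [S ::= T]
T+T => v+T   [T ::= v]
v+T => v+(S)   [T ::= ( S )]
v+(S) => v+(T)   [S ::= T]
v+(T) => v+((S))   [T ::= ( S )]
v+((S)) => v+((T))   [S ::= T]
v+((T)) => v+(((S)))   [T ::= ( S )]
v+(((S))) => v+(((T)))   [S ::= T]
v+(((T))) => v+((((S))))   [T ::= ( S )]
v+((((S)))) => v+((((T))))   [S ::= T]
v+((((T)))) => v+((((v))))   [T ::= v]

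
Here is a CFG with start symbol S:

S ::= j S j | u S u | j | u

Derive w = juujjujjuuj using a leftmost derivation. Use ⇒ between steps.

S ⇒ jSj   [S ::= j S j]
jSj ⇒ juSuj   [S ::= u S u]
juSuj ⇒ juuSuuj   [S ::= u S u]
juuSuuj ⇒ juujSjuuj   [S ::= j S j]
juujSjuuj ⇒ juujjSjjuuj   [S ::= j S j]
juujjSjjuuj ⇒ juujjujjuuj   [S ::= u]

S ⇒ jSj ⇒ juSuj ⇒ juuSuuj ⇒ juujSjuuj ⇒ juujjSjjuuj ⇒ juujjujjuuj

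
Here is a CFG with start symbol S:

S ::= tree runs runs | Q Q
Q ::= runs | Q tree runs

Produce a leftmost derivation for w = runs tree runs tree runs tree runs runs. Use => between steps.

S => Q Q   [S ::= Q Q]
Q Q => Q tree runs Q   [Q ::= Q tree runs]
Q tree runs Q => Q tree runs tree runs Q   [Q ::= Q tree runs]
Q tree runs tree runs Q => Q tree runs tree runs tree runs Q   [Q ::= Q tree runs]
Q tree runs tree runs tree runs Q => runs tree runs tree runs tree runs Q   [Q ::= runs]
runs tree runs tree runs tree runs Q => runs tree runs tree runs tree runs runs   [Q ::= runs]

S => Q Q => Q tree runs Q => Q tree runs tree runs Q => Q tree runs tree runs tree runs Q => runs tree runs tree runs tree runs Q => runs tree runs tree runs tree runs runs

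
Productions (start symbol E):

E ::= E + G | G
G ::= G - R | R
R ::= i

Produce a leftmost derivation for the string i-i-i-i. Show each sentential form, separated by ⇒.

E ⇒ G ⇒ G-R ⇒ G-R-R ⇒ G-R-R-R ⇒ R-R-R-R ⇒ i-R-R-R ⇒ i-i-R-R ⇒ i-i-i-R ⇒ i-i-i-i

E ⇒ G   [E ::= G]
G ⇒ G-R   [G ::= G - R]
G-R ⇒ G-R-R   [G ::= G - R]
G-R-R ⇒ G-R-R-R   [G ::= G - R]
G-R-R-R ⇒ R-R-R-R   [G ::= R]
R-R-R-R ⇒ i-R-R-R   [R ::= i]
i-R-R-R ⇒ i-i-R-R   [R ::= i]
i-i-R-R ⇒ i-i-i-R   [R ::= i]
i-i-i-R ⇒ i-i-i-i   [R ::= i]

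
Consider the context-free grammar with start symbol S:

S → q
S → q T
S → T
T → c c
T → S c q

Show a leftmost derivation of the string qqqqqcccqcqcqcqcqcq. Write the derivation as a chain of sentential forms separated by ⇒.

S ⇒ qT   [S → q T]
qT ⇒ qScq   [T → S c q]
qScq ⇒ qqTcq   [S → q T]
qqTcq ⇒ qqScqcq   [T → S c q]
qqScqcq ⇒ qqqTcqcq   [S → q T]
qqqTcqcq ⇒ qqqScqcqcq   [T → S c q]
qqqScqcqcq ⇒ qqqqTcqcqcq   [S → q T]
qqqqTcqcqcq ⇒ qqqqScqcqcqcq   [T → S c q]
qqqqScqcqcqcq ⇒ qqqqTcqcqcqcq   [S → T]
qqqqTcqcqcqcq ⇒ qqqqScqcqcqcqcq   [T → S c q]
qqqqScqcqcqcqcq ⇒ qqqqqTcqcqcqcqcq   [S → q T]
qqqqqTcqcqcqcqcq ⇒ qqqqqScqcqcqcqcqcq   [T → S c q]
qqqqqScqcqcqcqcqcq ⇒ qqqqqTcqcqcqcqcqcq   [S → T]
qqqqqTcqcqcqcqcqcq ⇒ qqqqqcccqcqcqcqcqcq   [T → c c]

S ⇒ qT ⇒ qScq ⇒ qqTcq ⇒ qqScqcq ⇒ qqqTcqcq ⇒ qqqScqcqcq ⇒ qqqqTcqcqcq ⇒ qqqqScqcqcqcq ⇒ qqqqTcqcqcqcq ⇒ qqqqScqcqcqcqcq ⇒ qqqqqTcqcqcqcqcq ⇒ qqqqqScqcqcqcqcqcq ⇒ qqqqqTcqcqcqcqcqcq ⇒ qqqqqcccqcqcqcqcqcq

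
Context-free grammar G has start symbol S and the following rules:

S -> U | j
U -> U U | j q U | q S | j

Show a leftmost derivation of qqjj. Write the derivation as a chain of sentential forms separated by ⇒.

S ⇒ U   [S -> U]
U ⇒ qS   [U -> q S]
qS ⇒ qU   [S -> U]
qU ⇒ qUU   [U -> U U]
qUU ⇒ qqSU   [U -> q S]
qqSU ⇒ qqUU   [S -> U]
qqUU ⇒ qqjU   [U -> j]
qqjU ⇒ qqjj   [U -> j]

S ⇒ U ⇒ qS ⇒ qU ⇒ qUU ⇒ qqSU ⇒ qqUU ⇒ qqjU ⇒ qqjj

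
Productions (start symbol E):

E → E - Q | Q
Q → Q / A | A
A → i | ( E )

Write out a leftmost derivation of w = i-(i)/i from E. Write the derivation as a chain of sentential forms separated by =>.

E => E-Q => Q-Q => A-Q => i-Q => i-Q/A => i-A/A => i-(E)/A => i-(Q)/A => i-(A)/A => i-(i)/A => i-(i)/i

E => E-Q   [E → E - Q]
E-Q => Q-Q   [E → Q]
Q-Q => A-Q   [Q → A]
A-Q => i-Q   [A → i]
i-Q => i-Q/A   [Q → Q / A]
i-Q/A => i-A/A   [Q → A]
i-A/A => i-(E)/A   [A → ( E )]
i-(E)/A => i-(Q)/A   [E → Q]
i-(Q)/A => i-(A)/A   [Q → A]
i-(A)/A => i-(i)/A   [A → i]
i-(i)/A => i-(i)/i   [A → i]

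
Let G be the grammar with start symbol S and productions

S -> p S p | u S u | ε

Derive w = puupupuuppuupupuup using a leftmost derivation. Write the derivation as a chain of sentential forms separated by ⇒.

S⇒pSp⇒puSup⇒puuSuup⇒puupSpuup⇒puupuSupuup⇒puupupSpupuup⇒puupupuSupupuup⇒puupupuuSuupupuup⇒puupupuupSpuupupuup⇒puupupuuppuupupuup

S ⇒ pSp   [S -> p S p]
pSp ⇒ puSup   [S -> u S u]
puSup ⇒ puuSuup   [S -> u S u]
puuSuup ⇒ puupSpuup   [S -> p S p]
puupSpuup ⇒ puupuSupuup   [S -> u S u]
puupuSupuup ⇒ puupupSpupuup   [S -> p S p]
puupupSpupuup ⇒ puupupuSupupuup   [S -> u S u]
puupupuSupupuup ⇒ puupupuuSuupupuup   [S -> u S u]
puupupuuSuupupuup ⇒ puupupuupSpuupupuup   [S -> p S p]
puupupuupSpuupupuup ⇒ puupupuuppuupupuup   [S -> ε]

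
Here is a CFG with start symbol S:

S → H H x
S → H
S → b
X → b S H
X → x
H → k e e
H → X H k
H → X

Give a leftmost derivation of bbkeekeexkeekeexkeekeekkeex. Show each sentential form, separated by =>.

S => HHx   [S → H H x]
HHx => XHkHx   [H → X H k]
XHkHx => bSHHkHx   [X → b S H]
bSHHkHx => bHHxHHkHx   [S → H H x]
bHHxHHkHx => bXHxHHkHx   [H → X]
bXHxHHkHx => bbSHHxHHkHx   [X → b S H]
bbSHHxHHkHx => bbHHxHHxHHkHx   [S → H H x]
bbHHxHHxHHkHx => bbkeeHxHHxHHkHx   [H → k e e]
bbkeeHxHHxHHkHx => bbkeekeexHHxHHkHx   [H → k e e]
bbkeekeexHHxHHkHx => bbkeekeexkeeHxHHkHx   [H → k e e]
bbkeekeexkeeHxHHkHx => bbkeekeexkeekeexHHkHx   [H → k e e]
bbkeekeexkeekeexHHkHx => bbkeekeexkeekeexkeeHkHx   [H → k e e]
bbkeekeexkeekeexkeeHkHx => bbkeekeexkeekeexkeekeekHx   [H → k e e]
bbkeekeexkeekeexkeekeekHx => bbkeekeexkeekeexkeekeekkeex   [H → k e e]

S=>HHx=>XHkHx=>bSHHkHx=>bHHxHHkHx=>bXHxHHkHx=>bbSHHxHHkHx=>bbHHxHHxHHkHx=>bbkeeHxHHxHHkHx=>bbkeekeexHHxHHkHx=>bbkeekeexkeeHxHHkHx=>bbkeekeexkeekeexHHkHx=>bbkeekeexkeekeexkeeHkHx=>bbkeekeexkeekeexkeekeekHx=>bbkeekeexkeekeexkeekeekkeex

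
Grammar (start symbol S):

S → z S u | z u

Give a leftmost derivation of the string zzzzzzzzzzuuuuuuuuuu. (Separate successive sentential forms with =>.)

S => zSu   [S → z S u]
zSu => zzSuu   [S → z S u]
zzSuu => zzzSuuu   [S → z S u]
zzzSuuu => zzzzSuuuu   [S → z S u]
zzzzSuuuu => zzzzzSuuuuu   [S → z S u]
zzzzzSuuuuu => zzzzzzSuuuuuu   [S → z S u]
zzzzzzSuuuuuu => zzzzzzzSuuuuuuu   [S → z S u]
zzzzzzzSuuuuuuu => zzzzzzzzSuuuuuuuu   [S → z S u]
zzzzzzzzSuuuuuuuu => zzzzzzzzzSuuuuuuuuu   [S → z S u]
zzzzzzzzzSuuuuuuuuu => zzzzzzzzzzuuuuuuuuuu   [S → z u]

S => zSu => zzSuu => zzzSuuu => zzzzSuuuu => zzzzzSuuuuu => zzzzzzSuuuuuu => zzzzzzzSuuuuuuu => zzzzzzzzSuuuuuuuu => zzzzzzzzzSuuuuuuuuu => zzzzzzzzzzuuuuuuuuuu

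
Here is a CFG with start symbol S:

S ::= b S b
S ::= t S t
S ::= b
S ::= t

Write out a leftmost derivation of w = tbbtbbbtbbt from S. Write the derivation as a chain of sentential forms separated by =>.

S => tSt   [S ::= t S t]
tSt => tbSbt   [S ::= b S b]
tbSbt => tbbSbbt   [S ::= b S b]
tbbSbbt => tbbtStbbt   [S ::= t S t]
tbbtStbbt => tbbtbSbtbbt   [S ::= b S b]
tbbtbSbtbbt => tbbtbbbtbbt   [S ::= b]

S=>tSt=>tbSbt=>tbbSbbt=>tbbtStbbt=>tbbtbSbtbbt=>tbbtbbbtbbt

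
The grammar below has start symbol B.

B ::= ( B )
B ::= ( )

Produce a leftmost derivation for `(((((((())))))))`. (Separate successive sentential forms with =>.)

B => (B)   [B ::= ( B )]
(B) => ((B))   [B ::= ( B )]
((B)) => (((B)))   [B ::= ( B )]
(((B))) => ((((B))))   [B ::= ( B )]
((((B)))) => (((((B)))))   [B ::= ( B )]
(((((B))))) => ((((((B))))))   [B ::= ( B )]
((((((B)))))) => (((((((B)))))))   [B ::= ( B )]
(((((((B))))))) => (((((((())))))))   [B ::= ( )]

B => (B) => ((B)) => (((B))) => ((((B)))) => (((((B))))) => ((((((B)))))) => (((((((B))))))) => (((((((())))))))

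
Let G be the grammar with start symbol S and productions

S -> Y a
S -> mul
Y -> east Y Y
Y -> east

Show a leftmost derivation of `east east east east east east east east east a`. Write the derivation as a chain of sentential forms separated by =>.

S => Y a   [S -> Y a]
Y a => east Y Y a   [Y -> east Y Y]
east Y Y a => east east Y a   [Y -> east]
east east Y a => east east east Y Y a   [Y -> east Y Y]
east east east Y Y a => east east east east Y Y Y a   [Y -> east Y Y]
east east east east Y Y Y a => east east east east east Y Y Y Y a   [Y -> east Y Y]
east east east east east Y Y Y Y a => east east east east east east Y Y Y a   [Y -> east]
east east east east east east Y Y Y a => east east east east east east east Y Y a   [Y -> east]
east east east east east east east Y Y a => east east east east east east east east Y a   [Y -> east]
east east east east east east east east Y a => east east east east east east east east east a   [Y -> east]

S => Y a => east Y Y a => east east Y a => east east east Y Y a => east east east east Y Y Y a => east east east east east Y Y Y Y a => east east east east east east Y Y Y a => east east east east east east east Y Y a => east east east east east east east east Y a => east east east east east east east east east a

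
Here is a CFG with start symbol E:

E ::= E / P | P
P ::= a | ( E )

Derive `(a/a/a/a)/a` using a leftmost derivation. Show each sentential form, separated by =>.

E => E/P => P/P => (E)/P => (E/P)/P => (E/P/P)/P => (E/P/P/P)/P => (P/P/P/P)/P => (a/P/P/P)/P => (a/a/P/P)/P => (a/a/a/P)/P => (a/a/a/a)/P => (a/a/a/a)/a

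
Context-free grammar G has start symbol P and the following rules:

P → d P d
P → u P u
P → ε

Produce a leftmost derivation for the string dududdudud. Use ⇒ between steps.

P⇒dPd⇒duPud⇒dudPdud⇒duduPudud⇒dududPdudud⇒dududdudud

P ⇒ dPd   [P → d P d]
dPd ⇒ duPud   [P → u P u]
duPud ⇒ dudPdud   [P → d P d]
dudPdud ⇒ duduPudud   [P → u P u]
duduPudud ⇒ dududPdudud   [P → d P d]
dududPdudud ⇒ dududdudud   [P → ε]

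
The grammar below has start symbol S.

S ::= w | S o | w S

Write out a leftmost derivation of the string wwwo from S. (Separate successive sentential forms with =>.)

S => wS => wSo => wwSo => wwwo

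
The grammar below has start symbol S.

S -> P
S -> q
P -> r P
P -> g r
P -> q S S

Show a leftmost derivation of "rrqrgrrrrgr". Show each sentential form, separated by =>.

S => P   [S -> P]
P => rP   [P -> r P]
rP => rrP   [P -> r P]
rrP => rrqSS   [P -> q S S]
rrqSS => rrqPS   [S -> P]
rrqPS => rrqrPS   [P -> r P]
rrqrPS => rrqrgrS   [P -> g r]
rrqrgrS => rrqrgrP   [S -> P]
rrqrgrP => rrqrgrrP   [P -> r P]
rrqrgrrP => rrqrgrrrP   [P -> r P]
rrqrgrrrP => rrqrgrrrrP   [P -> r P]
rrqrgrrrrP => rrqrgrrrrgr   [P -> g r]

S=>P=>rP=>rrP=>rrqSS=>rrqPS=>rrqrPS=>rrqrgrS=>rrqrgrP=>rrqrgrrP=>rrqrgrrrP=>rrqrgrrrrP=>rrqrgrrrrgr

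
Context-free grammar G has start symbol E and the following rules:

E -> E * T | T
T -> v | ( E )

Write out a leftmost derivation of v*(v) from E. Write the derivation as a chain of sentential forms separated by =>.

E => E*T   [E -> E * T]
E*T => T*T   [E -> T]
T*T => v*T   [T -> v]
v*T => v*(E)   [T -> ( E )]
v*(E) => v*(T)   [E -> T]
v*(T) => v*(v)   [T -> v]

E=>E*T=>T*T=>v*T=>v*(E)=>v*(T)=>v*(v)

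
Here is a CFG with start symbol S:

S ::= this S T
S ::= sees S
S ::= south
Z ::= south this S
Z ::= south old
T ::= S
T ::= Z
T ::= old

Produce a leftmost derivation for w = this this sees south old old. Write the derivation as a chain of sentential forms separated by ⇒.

S ⇒ this S T ⇒ this this S T T ⇒ this this sees S T T ⇒ this this sees south T T ⇒ this this sees south old T ⇒ this this sees south old old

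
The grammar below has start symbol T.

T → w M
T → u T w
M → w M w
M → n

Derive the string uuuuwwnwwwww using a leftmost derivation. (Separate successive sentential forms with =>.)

T => uTw => uuTww => uuuTwww => uuuuTwwww => uuuuwMwwww => uuuuwwMwwwww => uuuuwwnwwwww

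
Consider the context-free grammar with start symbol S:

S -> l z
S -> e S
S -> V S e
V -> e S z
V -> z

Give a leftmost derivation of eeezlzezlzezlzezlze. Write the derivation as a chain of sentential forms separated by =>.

S => VSe => eSzSe => eVSezSe => eeSzSezSe => eeVSezSezSe => eeeSzSezSezSe => eeeVSezSezSezSe => eeezSezSezSezSe => eeezlzezSezSezSe => eeezlzezlzezSezSe => eeezlzezlzezlzezSe => eeezlzezlzezlzezlze

S => VSe   [S -> V S e]
VSe => eSzSe   [V -> e S z]
eSzSe => eVSezSe   [S -> V S e]
eVSezSe => eeSzSezSe   [V -> e S z]
eeSzSezSe => eeVSezSezSe   [S -> V S e]
eeVSezSezSe => eeeSzSezSezSe   [V -> e S z]
eeeSzSezSezSe => eeeVSezSezSezSe   [S -> V S e]
eeeVSezSezSezSe => eeezSezSezSezSe   [V -> z]
eeezSezSezSezSe => eeezlzezSezSezSe   [S -> l z]
eeezlzezSezSezSe => eeezlzezlzezSezSe   [S -> l z]
eeezlzezlzezSezSe => eeezlzezlzezlzezSe   [S -> l z]
eeezlzezlzezlzezSe => eeezlzezlzezlzezlze   [S -> l z]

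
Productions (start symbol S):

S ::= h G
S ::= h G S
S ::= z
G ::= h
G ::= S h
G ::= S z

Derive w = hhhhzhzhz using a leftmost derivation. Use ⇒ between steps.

S⇒hGS⇒hShS⇒hhGShS⇒hhShShS⇒hhhGShShS⇒hhhhShShS⇒hhhhzhShS⇒hhhhzhzhS⇒hhhhzhzhz

S ⇒ hGS   [S ::= h G S]
hGS ⇒ hShS   [G ::= S h]
hShS ⇒ hhGShS   [S ::= h G S]
hhGShS ⇒ hhShShS   [G ::= S h]
hhShShS ⇒ hhhGShShS   [S ::= h G S]
hhhGShShS ⇒ hhhhShShS   [G ::= h]
hhhhShShS ⇒ hhhhzhShS   [S ::= z]
hhhhzhShS ⇒ hhhhzhzhS   [S ::= z]
hhhhzhzhS ⇒ hhhhzhzhz   [S ::= z]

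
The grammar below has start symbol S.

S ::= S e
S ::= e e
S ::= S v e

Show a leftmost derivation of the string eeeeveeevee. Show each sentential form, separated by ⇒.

S ⇒ Se   [S ::= S e]
Se ⇒ Svee   [S ::= S v e]
Svee ⇒ Sevee   [S ::= S e]
Sevee ⇒ Seevee   [S ::= S e]
Seevee ⇒ Sveeevee   [S ::= S v e]
Sveeevee ⇒ Seveeevee   [S ::= S e]
Seveeevee ⇒ Seeveeevee   [S ::= S e]
Seeveeevee ⇒ eeeeveeevee   [S ::= e e]

S⇒Se⇒Svee⇒Sevee⇒Seevee⇒Sveeevee⇒Seveeevee⇒Seeveeevee⇒eeeeveeevee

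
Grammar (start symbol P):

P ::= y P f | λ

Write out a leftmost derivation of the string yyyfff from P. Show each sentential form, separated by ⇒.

P ⇒ yPf   [P ::= y P f]
yPf ⇒ yyPff   [P ::= y P f]
yyPff ⇒ yyyPfff   [P ::= y P f]
yyyPfff ⇒ yyyfff   [P ::= λ]

P ⇒ yPf ⇒ yyPff ⇒ yyyPfff ⇒ yyyfff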